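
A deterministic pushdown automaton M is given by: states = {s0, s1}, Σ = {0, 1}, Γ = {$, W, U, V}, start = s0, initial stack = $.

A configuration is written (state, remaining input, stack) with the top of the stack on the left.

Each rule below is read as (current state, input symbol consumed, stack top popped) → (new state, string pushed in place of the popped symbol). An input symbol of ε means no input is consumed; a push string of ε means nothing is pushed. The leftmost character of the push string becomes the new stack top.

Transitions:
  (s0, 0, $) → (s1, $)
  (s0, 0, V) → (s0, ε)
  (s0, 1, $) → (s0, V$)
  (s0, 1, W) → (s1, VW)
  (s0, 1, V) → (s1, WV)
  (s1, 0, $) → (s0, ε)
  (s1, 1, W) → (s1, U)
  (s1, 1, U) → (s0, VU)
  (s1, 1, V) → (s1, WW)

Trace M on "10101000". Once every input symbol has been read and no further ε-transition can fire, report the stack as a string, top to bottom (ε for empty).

ε

(s0, 10101000, $) ⊢ (s0, 0101000, V$) ⊢ (s0, 101000, $) ⊢ (s0, 01000, V$) ⊢ (s0, 1000, $) ⊢ (s0, 000, V$) ⊢ (s0, 00, $) ⊢ (s1, 0, $) ⊢ (s0, ε, ε)
All input consumed in state s0 with stack ε.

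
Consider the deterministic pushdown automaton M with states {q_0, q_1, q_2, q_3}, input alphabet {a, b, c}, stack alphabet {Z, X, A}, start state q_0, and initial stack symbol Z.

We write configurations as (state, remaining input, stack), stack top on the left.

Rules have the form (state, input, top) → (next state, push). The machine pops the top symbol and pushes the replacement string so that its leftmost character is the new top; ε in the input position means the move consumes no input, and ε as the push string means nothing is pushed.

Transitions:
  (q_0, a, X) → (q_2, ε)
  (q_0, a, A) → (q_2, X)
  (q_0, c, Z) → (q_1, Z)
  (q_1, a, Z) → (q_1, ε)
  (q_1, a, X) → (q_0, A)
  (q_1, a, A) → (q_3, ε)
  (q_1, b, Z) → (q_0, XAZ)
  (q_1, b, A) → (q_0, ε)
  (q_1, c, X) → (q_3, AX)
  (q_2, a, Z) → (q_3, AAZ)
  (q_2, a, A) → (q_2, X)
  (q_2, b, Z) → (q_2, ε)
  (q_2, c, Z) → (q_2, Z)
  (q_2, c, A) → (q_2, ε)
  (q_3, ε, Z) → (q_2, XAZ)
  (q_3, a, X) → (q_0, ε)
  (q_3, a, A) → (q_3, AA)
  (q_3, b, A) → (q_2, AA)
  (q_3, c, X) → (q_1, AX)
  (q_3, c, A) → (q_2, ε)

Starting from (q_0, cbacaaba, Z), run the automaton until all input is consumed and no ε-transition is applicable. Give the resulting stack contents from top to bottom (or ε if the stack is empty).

XAAAZ

(q_0, cbacaaba, Z)
  read c, top Z: go to q_1, push Z → (q_1, bacaaba, Z)
  read b, top Z: go to q_0, push XAZ → (q_0, acaaba, XAZ)
  read a, top X: go to q_2, push ε → (q_2, caaba, AZ)
  read c, top A: go to q_2, push ε → (q_2, aaba, Z)
  read a, top Z: go to q_3, push AAZ → (q_3, aba, AAZ)
  read a, top A: go to q_3, push AA → (q_3, ba, AAAZ)
  read b, top A: go to q_2, push AA → (q_2, a, AAAAZ)
  read a, top A: go to q_2, push X → (q_2, ε, XAAAZ)
All input consumed in state q_2 with stack XAAAZ.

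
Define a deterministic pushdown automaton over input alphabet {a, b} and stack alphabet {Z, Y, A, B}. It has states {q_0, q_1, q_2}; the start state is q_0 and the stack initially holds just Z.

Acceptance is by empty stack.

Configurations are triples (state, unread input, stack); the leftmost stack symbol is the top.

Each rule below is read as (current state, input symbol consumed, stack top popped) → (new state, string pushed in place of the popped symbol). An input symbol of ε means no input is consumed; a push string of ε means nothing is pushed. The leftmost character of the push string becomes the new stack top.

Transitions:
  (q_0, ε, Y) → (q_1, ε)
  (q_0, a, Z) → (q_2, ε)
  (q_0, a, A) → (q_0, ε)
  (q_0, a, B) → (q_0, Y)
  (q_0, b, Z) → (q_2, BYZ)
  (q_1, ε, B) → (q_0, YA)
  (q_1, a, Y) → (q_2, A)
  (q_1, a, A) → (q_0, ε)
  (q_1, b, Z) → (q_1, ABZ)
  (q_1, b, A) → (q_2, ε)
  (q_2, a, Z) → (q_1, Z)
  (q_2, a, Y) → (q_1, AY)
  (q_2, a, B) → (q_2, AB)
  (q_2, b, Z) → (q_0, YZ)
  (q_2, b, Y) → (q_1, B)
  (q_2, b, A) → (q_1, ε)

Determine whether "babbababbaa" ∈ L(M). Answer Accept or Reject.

Accept

(q_0, babbababbaa, Z) ⊢ (q_2, abbababbaa, BYZ) ⊢ (q_2, bbababbaa, ABYZ) ⊢ (q_1, bababbaa, BYZ) ⊢ (q_0, bababbaa, YAYZ) ⊢ (q_1, bababbaa, AYZ) ⊢ (q_2, ababbaa, YZ) ⊢ (q_1, babbaa, AYZ) ⊢ (q_2, abbaa, YZ) ⊢ (q_1, bbaa, AYZ) ⊢ (q_2, baa, YZ) ⊢ (q_1, aa, BZ) ⊢ (q_0, aa, YAZ) ⊢ (q_1, aa, AZ) ⊢ (q_0, a, Z) ⊢ (q_2, ε, ε)
All input consumed and the stack is empty.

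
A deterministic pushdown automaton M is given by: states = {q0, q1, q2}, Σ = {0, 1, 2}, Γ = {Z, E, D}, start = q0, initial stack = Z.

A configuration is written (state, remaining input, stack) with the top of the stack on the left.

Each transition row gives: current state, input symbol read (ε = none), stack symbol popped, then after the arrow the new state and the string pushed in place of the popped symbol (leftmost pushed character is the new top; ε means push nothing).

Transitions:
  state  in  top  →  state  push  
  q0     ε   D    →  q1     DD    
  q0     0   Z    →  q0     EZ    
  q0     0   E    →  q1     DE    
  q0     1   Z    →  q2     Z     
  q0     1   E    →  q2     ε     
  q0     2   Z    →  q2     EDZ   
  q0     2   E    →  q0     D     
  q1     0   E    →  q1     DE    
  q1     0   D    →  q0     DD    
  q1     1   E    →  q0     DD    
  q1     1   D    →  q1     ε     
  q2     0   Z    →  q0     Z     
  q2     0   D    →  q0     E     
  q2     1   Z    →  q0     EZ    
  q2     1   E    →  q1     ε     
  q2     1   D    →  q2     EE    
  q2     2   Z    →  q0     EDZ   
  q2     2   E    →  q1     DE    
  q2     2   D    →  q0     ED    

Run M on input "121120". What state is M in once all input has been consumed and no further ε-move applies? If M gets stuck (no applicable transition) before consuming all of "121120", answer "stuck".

q1

(q0, 121120, Z)
  read 1, top Z: go to q2, push Z → (q2, 21120, Z)
  read 2, top Z: go to q0, push EDZ → (q0, 1120, EDZ)
  read 1, top E: go to q2, push ε → (q2, 120, DZ)
  read 1, top D: go to q2, push EE → (q2, 20, EEZ)
  read 2, top E: go to q1, push DE → (q1, 0, DEEZ)
  read 0, top D: go to q0, push DD → (q0, ε, DDEEZ)
  ε-move, top D: go to q1, push DD → (q1, ε, DDDEEZ)
All input consumed; M is in state q1.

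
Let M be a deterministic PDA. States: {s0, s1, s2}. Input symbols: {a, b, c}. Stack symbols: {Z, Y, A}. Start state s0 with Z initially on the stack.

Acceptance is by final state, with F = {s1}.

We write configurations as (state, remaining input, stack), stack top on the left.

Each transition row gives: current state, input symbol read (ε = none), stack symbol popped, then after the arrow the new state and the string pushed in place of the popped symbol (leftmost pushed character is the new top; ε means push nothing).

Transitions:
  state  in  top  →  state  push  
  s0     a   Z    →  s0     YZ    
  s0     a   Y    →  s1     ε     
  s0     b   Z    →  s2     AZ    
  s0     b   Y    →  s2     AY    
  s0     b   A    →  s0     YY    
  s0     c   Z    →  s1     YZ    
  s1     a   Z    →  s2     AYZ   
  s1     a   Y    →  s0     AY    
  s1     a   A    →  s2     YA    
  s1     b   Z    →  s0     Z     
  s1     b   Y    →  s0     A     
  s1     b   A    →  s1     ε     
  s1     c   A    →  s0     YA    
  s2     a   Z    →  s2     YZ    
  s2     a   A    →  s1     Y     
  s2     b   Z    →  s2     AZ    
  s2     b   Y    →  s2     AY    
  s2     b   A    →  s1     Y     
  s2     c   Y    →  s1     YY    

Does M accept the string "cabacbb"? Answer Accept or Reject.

(s0, cabacbb, Z) ⊢ (s1, abacbb, YZ) ⊢ (s0, bacbb, AYZ) ⊢ (s0, acbb, YYYZ) ⊢ (s1, cbb, YYZ)
No transition applies at (s1, cbb, YYZ); input not fully consumed.

Reject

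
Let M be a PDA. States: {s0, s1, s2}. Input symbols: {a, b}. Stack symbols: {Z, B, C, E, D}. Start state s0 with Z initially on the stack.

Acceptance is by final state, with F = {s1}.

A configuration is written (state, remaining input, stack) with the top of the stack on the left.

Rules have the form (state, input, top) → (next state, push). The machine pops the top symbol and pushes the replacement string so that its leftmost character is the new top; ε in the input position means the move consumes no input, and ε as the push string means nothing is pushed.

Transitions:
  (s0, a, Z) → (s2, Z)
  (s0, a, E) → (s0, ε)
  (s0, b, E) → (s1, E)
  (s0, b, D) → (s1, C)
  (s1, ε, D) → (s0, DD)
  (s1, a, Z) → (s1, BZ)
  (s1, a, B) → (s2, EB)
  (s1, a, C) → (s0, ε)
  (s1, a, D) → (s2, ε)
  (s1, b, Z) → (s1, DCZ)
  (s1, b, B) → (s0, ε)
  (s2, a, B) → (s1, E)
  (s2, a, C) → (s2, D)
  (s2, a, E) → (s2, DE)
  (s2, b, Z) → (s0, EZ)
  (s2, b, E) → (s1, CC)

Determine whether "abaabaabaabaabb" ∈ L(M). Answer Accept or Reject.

Accept

One accepting computation: (s0, abaabaabaabaabb, Z) ⊢ (s2, baabaabaabaabb, Z) ⊢ (s0, aabaabaabaabb, EZ) ⊢ (s0, abaabaabaabb, Z) ⊢ (s2, baabaabaabb, Z) ⊢ (s0, aabaabaabb, EZ) ⊢ (s0, abaabaabb, Z) ⊢ (s2, baabaabb, Z) ⊢ (s0, aabaabb, EZ) ⊢ (s0, abaabb, Z) ⊢ (s2, baabb, Z) ⊢ (s0, aabb, EZ) ⊢ (s0, abb, Z) ⊢ (s2, bb, Z) ⊢ (s0, b, EZ) ⊢ (s1, ε, EZ)
All input consumed and state s1 ∈ F.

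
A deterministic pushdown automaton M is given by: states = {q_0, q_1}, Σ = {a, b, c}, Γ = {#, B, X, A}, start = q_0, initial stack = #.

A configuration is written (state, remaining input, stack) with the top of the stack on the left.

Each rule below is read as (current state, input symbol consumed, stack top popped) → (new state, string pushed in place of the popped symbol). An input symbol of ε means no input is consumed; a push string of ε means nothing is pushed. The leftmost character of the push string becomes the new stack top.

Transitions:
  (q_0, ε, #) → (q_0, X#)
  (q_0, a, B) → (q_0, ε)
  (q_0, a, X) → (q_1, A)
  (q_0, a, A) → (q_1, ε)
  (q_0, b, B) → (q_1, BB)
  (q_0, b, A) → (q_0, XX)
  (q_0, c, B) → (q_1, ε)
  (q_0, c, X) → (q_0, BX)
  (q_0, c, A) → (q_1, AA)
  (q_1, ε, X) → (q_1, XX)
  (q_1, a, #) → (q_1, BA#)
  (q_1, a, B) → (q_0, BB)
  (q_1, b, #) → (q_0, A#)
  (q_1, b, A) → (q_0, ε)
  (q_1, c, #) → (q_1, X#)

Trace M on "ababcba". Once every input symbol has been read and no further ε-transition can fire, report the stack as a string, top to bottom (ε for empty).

(q_0, ababcba, #)
  ε-move, top #: go to q_0, push X# → (q_0, ababcba, X#)
  read a, top X: go to q_1, push A → (q_1, babcba, A#)
  read b, top A: go to q_0, push ε → (q_0, abcba, #)
  ε-move, top #: go to q_0, push X# → (q_0, abcba, X#)
  read a, top X: go to q_1, push A → (q_1, bcba, A#)
  read b, top A: go to q_0, push ε → (q_0, cba, #)
  ε-move, top #: go to q_0, push X# → (q_0, cba, X#)
  read c, top X: go to q_0, push BX → (q_0, ba, BX#)
  read b, top B: go to q_1, push BB → (q_1, a, BBX#)
  read a, top B: go to q_0, push BB → (q_0, ε, BBBX#)
All input consumed in state q_0 with stack BBBX#.

BBBX#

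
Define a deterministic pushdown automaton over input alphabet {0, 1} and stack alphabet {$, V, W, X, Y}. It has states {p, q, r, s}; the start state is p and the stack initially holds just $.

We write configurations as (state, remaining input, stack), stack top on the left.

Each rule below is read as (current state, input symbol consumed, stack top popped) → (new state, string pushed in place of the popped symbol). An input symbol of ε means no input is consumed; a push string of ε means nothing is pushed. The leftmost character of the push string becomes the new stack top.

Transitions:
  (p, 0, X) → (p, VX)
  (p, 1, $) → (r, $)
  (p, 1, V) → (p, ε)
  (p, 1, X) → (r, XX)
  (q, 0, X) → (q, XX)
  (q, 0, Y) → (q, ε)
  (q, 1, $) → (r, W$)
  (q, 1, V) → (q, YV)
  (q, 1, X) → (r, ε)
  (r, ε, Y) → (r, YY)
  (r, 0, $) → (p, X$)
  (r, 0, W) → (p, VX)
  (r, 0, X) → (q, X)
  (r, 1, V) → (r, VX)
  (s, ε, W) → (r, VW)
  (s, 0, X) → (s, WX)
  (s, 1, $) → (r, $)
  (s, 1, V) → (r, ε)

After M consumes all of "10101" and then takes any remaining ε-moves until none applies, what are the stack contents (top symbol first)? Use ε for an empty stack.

(p, 10101, $)
  read 1, top $: go to r, push $ → (r, 0101, $)
  read 0, top $: go to p, push X$ → (p, 101, X$)
  read 1, top X: go to r, push XX → (r, 01, XX$)
  read 0, top X: go to q, push X → (q, 1, XX$)
  read 1, top X: go to r, push ε → (r, ε, X$)
All input consumed in state r with stack X$.

X$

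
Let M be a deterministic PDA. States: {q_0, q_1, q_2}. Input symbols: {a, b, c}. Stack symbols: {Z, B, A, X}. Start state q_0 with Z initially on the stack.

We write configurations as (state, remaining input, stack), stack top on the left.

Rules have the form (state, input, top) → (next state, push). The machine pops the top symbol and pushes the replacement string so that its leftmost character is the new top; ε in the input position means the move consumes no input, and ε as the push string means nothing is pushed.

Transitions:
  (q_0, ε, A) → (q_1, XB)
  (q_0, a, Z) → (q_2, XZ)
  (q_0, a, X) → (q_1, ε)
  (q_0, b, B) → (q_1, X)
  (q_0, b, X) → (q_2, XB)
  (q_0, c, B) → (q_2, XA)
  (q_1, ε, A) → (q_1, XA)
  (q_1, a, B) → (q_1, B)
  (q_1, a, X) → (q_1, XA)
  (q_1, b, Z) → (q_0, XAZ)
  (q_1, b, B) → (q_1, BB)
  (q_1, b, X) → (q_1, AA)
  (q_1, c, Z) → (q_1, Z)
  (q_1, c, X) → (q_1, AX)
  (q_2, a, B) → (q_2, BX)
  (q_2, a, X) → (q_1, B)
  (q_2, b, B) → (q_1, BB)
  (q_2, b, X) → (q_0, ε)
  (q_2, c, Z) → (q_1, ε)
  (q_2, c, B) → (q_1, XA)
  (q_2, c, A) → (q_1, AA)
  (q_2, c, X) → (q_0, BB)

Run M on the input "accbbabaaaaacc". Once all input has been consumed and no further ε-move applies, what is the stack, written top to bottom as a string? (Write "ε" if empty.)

XAXAXAAAAAAAAAABBZ

(q_0, accbbabaaaaacc, Z)
  read a, top Z: go to q_2, push XZ → (q_2, ccbbabaaaaacc, XZ)
  read c, top X: go to q_0, push BB → (q_0, cbbabaaaaacc, BBZ)
  read c, top B: go to q_2, push XA → (q_2, bbabaaaaacc, XABZ)
  read b, top X: go to q_0, push ε → (q_0, babaaaaacc, ABZ)
  ε-move, top A: go to q_1, push XB → (q_1, babaaaaacc, XBBZ)
  read b, top X: go to q_1, push AA → (q_1, abaaaaacc, AABBZ)
  ε-move, top A: go to q_1, push XA → (q_1, abaaaaacc, XAABBZ)
  read a, top X: go to q_1, push XA → (q_1, baaaaacc, XAAABBZ)
  read b, top X: go to q_1, push AA → (q_1, aaaaacc, AAAAABBZ)
  ε-move, top A: go to q_1, push XA → (q_1, aaaaacc, XAAAAABBZ)
  read a, top X: go to q_1, push XA → (q_1, aaaacc, XAAAAAABBZ)
  read a, top X: go to q_1, push XA → (q_1, aaacc, XAAAAAAABBZ)
  read a, top X: go to q_1, push XA → (q_1, aacc, XAAAAAAAABBZ)
  read a, top X: go to q_1, push XA → (q_1, acc, XAAAAAAAAABBZ)
  read a, top X: go to q_1, push XA → (q_1, cc, XAAAAAAAAAABBZ)
  read c, top X: go to q_1, push AX → (q_1, c, AXAAAAAAAAAABBZ)
  ε-move, top A: go to q_1, push XA → (q_1, c, XAXAAAAAAAAAABBZ)
  read c, top X: go to q_1, push AX → (q_1, ε, AXAXAAAAAAAAAABBZ)
  ε-move, top A: go to q_1, push XA → (q_1, ε, XAXAXAAAAAAAAAABBZ)
All input consumed in state q_1 with stack XAXAXAAAAAAAAAABBZ.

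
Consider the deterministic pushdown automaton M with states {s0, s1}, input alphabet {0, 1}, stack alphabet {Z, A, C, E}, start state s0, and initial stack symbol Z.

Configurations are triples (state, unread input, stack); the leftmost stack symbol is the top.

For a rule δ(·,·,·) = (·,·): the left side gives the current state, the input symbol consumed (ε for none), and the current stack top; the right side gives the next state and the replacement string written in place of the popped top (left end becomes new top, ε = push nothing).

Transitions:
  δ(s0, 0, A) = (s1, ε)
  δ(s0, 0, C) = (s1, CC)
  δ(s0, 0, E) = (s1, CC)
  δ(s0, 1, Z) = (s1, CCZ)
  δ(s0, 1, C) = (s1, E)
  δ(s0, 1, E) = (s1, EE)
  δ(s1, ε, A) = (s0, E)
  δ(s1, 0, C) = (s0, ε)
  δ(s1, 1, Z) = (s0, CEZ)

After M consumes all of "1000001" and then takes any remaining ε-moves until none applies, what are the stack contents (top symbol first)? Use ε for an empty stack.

EZ

(s0, 1000001, Z) ⊢ (s1, 000001, CCZ) ⊢ (s0, 00001, CZ) ⊢ (s1, 0001, CCZ) ⊢ (s0, 001, CZ) ⊢ (s1, 01, CCZ) ⊢ (s0, 1, CZ) ⊢ (s1, ε, EZ)
All input consumed in state s1 with stack EZ.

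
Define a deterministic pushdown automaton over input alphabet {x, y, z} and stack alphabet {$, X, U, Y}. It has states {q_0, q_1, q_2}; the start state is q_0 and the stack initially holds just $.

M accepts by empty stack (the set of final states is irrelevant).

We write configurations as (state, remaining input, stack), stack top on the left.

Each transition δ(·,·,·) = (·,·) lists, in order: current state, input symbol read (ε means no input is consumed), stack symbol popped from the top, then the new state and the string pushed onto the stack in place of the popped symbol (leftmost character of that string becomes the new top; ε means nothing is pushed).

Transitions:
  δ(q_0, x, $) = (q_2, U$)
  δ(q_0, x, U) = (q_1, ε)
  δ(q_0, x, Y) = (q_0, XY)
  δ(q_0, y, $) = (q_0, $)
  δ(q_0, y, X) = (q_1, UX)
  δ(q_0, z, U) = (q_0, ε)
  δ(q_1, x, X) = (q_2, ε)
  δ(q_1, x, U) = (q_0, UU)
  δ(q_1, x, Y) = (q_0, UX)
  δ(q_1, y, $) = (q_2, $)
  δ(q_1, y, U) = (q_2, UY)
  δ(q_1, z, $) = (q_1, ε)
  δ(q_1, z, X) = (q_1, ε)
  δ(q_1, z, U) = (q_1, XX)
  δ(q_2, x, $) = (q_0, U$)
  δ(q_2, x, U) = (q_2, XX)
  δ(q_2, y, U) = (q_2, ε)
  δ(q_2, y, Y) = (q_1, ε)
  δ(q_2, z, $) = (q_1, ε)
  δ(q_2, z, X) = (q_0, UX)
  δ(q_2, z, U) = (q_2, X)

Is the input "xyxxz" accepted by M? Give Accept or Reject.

(q_0, xyxxz, $)
  read x, top $: go to q_2, push U$ → (q_2, yxxz, U$)
  read y, top U: go to q_2, push ε → (q_2, xxz, $)
  read x, top $: go to q_0, push U$ → (q_0, xz, U$)
  read x, top U: go to q_1, push ε → (q_1, z, $)
  read z, top $: go to q_1, push ε → (q_1, ε, ε)
All input consumed and the stack is empty.

Accept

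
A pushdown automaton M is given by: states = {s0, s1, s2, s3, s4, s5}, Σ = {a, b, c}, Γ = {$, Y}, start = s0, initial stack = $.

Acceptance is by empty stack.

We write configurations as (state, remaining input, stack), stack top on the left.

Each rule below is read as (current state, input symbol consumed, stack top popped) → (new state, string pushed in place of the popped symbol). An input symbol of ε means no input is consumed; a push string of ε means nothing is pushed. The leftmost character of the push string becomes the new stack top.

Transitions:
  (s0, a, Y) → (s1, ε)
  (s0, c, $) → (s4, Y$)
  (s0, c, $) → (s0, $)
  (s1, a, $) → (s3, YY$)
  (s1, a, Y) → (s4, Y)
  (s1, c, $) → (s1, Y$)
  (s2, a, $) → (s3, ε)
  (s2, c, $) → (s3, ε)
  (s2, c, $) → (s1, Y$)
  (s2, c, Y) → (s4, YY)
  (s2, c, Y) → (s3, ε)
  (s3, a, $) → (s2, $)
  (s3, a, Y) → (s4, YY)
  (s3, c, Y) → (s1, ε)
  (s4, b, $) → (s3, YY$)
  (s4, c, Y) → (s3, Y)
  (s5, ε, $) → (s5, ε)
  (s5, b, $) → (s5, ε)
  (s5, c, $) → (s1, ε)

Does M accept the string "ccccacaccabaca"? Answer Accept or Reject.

Reject

No computation consumes all input and empties the stack.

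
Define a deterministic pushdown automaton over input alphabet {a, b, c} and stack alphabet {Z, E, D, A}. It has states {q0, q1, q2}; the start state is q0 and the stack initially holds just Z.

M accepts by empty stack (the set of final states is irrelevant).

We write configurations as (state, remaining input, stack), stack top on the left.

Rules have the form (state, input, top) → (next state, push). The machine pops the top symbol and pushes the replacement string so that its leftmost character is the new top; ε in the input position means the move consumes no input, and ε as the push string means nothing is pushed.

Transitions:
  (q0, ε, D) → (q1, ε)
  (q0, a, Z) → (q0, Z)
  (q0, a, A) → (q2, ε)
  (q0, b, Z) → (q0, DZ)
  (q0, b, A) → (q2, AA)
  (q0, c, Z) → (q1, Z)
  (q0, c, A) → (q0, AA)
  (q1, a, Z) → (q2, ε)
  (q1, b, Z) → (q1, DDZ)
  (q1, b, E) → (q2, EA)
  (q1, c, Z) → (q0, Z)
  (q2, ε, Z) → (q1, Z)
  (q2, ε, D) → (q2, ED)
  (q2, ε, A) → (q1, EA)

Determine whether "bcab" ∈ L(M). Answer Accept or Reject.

Reject

(q0, bcab, Z) ⊢ (q0, cab, DZ) ⊢ (q1, cab, Z) ⊢ (q0, ab, Z) ⊢ (q0, b, Z) ⊢ (q0, ε, DZ) ⊢ (q1, ε, Z)
All input consumed; stack is Z, not empty, and no further ε-move applies.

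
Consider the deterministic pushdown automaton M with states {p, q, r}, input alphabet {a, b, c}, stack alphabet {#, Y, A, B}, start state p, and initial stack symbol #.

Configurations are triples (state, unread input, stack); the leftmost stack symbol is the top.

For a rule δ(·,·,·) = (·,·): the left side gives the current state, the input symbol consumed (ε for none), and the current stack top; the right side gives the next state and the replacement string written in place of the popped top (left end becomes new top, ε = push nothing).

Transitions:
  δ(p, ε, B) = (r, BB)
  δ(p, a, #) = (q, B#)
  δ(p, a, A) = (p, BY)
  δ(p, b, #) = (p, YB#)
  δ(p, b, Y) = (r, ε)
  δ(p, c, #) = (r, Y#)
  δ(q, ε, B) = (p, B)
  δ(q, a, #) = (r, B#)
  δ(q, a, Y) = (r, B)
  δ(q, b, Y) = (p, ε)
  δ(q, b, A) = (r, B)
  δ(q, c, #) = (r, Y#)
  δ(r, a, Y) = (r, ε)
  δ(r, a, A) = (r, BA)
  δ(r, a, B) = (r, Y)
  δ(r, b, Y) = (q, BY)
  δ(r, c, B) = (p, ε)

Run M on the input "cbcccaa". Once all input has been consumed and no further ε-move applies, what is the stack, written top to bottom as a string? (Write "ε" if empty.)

(p, cbcccaa, #)
  read c, top #: go to r, push Y# → (r, bcccaa, Y#)
  read b, top Y: go to q, push BY → (q, cccaa, BY#)
  ε-move, top B: go to p, push B → (p, cccaa, BY#)
  ε-move, top B: go to r, push BB → (r, cccaa, BBY#)
  read c, top B: go to p, push ε → (p, ccaa, BY#)
  ε-move, top B: go to r, push BB → (r, ccaa, BBY#)
  read c, top B: go to p, push ε → (p, caa, BY#)
  ε-move, top B: go to r, push BB → (r, caa, BBY#)
  read c, top B: go to p, push ε → (p, aa, BY#)
  ε-move, top B: go to r, push BB → (r, aa, BBY#)
  read a, top B: go to r, push Y → (r, a, YBY#)
  read a, top Y: go to r, push ε → (r, ε, BY#)
All input consumed in state r with stack BY#.

BY#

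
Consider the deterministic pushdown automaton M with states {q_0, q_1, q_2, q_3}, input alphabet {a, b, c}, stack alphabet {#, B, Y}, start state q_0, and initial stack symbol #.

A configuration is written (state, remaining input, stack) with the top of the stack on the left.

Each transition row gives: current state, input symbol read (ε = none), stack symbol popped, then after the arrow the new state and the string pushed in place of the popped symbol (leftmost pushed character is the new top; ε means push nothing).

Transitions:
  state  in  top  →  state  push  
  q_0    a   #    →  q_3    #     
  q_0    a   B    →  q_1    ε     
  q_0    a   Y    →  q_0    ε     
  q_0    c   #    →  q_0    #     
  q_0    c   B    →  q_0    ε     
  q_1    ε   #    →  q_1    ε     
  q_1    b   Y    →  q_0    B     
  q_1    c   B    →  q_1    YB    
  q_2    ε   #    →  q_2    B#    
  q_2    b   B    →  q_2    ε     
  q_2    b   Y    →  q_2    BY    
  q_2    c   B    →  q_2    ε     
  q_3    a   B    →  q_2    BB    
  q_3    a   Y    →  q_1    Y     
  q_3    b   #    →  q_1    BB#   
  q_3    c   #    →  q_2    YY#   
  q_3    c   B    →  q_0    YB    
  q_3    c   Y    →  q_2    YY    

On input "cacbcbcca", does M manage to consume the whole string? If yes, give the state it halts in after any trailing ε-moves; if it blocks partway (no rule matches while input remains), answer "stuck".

stuck

(q_0, cacbcbcca, #)
  read c, top #: go to q_0, push # → (q_0, acbcbcca, #)
  read a, top #: go to q_3, push # → (q_3, cbcbcca, #)
  read c, top #: go to q_2, push YY# → (q_2, bcbcca, YY#)
  read b, top Y: go to q_2, push BY → (q_2, cbcca, BYY#)
  read c, top B: go to q_2, push ε → (q_2, bcca, YY#)
  read b, top Y: go to q_2, push BY → (q_2, cca, BYY#)
  read c, top B: go to q_2, push ε → (q_2, ca, YY#)
No transition for (q_2, c, top Y); M blocks with input ca remaining.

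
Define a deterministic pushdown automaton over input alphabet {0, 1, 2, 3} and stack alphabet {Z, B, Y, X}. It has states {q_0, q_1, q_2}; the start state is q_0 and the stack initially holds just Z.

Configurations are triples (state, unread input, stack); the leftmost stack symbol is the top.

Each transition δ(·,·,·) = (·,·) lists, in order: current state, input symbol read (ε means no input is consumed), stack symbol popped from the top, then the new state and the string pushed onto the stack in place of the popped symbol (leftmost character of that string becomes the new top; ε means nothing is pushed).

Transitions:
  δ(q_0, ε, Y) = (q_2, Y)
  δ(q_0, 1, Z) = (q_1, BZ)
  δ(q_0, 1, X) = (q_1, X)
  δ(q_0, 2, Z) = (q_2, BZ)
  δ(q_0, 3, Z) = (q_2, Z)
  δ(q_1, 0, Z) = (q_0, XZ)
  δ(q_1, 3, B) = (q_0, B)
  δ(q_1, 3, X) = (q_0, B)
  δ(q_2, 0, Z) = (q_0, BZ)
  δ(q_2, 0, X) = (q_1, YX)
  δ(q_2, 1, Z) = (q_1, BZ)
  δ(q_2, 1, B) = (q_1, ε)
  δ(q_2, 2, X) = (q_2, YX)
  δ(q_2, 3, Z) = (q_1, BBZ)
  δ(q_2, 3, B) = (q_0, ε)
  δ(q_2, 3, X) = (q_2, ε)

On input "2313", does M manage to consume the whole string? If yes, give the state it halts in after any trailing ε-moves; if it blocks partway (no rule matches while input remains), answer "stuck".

(q_0, 2313, Z) ⊢ (q_2, 313, BZ) ⊢ (q_0, 13, Z) ⊢ (q_1, 3, BZ) ⊢ (q_0, ε, BZ)
All input consumed; M is in state q_0.

q_0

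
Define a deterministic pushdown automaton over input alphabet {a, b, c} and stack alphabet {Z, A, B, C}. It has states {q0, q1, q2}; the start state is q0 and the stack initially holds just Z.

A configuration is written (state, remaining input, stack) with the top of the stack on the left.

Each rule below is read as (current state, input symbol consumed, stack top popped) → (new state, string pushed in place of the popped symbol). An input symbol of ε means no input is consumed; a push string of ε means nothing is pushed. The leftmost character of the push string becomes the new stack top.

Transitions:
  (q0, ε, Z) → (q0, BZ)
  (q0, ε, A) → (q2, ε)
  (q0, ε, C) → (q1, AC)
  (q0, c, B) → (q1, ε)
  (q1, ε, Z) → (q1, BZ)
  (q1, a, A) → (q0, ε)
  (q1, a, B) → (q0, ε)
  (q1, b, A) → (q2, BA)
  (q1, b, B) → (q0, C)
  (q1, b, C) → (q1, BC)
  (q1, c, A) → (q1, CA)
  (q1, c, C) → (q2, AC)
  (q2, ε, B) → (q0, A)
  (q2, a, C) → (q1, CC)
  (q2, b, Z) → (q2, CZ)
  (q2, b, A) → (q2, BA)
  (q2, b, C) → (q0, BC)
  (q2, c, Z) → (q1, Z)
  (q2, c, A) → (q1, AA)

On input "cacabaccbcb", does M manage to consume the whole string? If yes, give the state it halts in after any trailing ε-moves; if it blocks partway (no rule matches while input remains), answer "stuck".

(q0, cacabaccbcb, Z)
  ε-move, top Z: go to q0, push BZ → (q0, cacabaccbcb, BZ)
  read c, top B: go to q1, push ε → (q1, acabaccbcb, Z)
  ε-move, top Z: go to q1, push BZ → (q1, acabaccbcb, BZ)
  read a, top B: go to q0, push ε → (q0, cabaccbcb, Z)
  ε-move, top Z: go to q0, push BZ → (q0, cabaccbcb, BZ)
  read c, top B: go to q1, push ε → (q1, abaccbcb, Z)
  ε-move, top Z: go to q1, push BZ → (q1, abaccbcb, BZ)
  read a, top B: go to q0, push ε → (q0, baccbcb, Z)
  ε-move, top Z: go to q0, push BZ → (q0, baccbcb, BZ)
No transition for (q0, b, top B); M blocks with input baccbcb remaining.

stuck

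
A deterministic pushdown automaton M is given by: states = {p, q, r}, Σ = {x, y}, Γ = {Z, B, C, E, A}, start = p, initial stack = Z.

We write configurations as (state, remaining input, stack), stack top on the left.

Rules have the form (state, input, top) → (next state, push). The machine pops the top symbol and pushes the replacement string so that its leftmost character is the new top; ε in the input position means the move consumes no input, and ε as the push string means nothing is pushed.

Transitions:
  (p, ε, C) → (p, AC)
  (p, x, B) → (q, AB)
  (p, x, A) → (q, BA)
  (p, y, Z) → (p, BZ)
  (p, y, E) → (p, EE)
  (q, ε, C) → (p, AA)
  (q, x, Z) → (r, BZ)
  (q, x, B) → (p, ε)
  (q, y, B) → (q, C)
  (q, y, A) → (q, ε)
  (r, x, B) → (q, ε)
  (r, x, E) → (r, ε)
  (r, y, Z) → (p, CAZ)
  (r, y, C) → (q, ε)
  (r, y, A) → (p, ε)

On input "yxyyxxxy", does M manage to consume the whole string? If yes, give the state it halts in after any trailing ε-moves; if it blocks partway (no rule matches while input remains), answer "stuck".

p

(p, yxyyxxxy, Z)
  read y, top Z: go to p, push BZ → (p, xyyxxxy, BZ)
  read x, top B: go to q, push AB → (q, yyxxxy, ABZ)
  read y, top A: go to q, push ε → (q, yxxxy, BZ)
  read y, top B: go to q, push C → (q, xxxy, CZ)
  ε-move, top C: go to p, push AA → (p, xxxy, AAZ)
  read x, top A: go to q, push BA → (q, xxy, BAAZ)
  read x, top B: go to p, push ε → (p, xy, AAZ)
  read x, top A: go to q, push BA → (q, y, BAAZ)
  read y, top B: go to q, push C → (q, ε, CAAZ)
  ε-move, top C: go to p, push AA → (p, ε, AAAAZ)
All input consumed; M is in state p.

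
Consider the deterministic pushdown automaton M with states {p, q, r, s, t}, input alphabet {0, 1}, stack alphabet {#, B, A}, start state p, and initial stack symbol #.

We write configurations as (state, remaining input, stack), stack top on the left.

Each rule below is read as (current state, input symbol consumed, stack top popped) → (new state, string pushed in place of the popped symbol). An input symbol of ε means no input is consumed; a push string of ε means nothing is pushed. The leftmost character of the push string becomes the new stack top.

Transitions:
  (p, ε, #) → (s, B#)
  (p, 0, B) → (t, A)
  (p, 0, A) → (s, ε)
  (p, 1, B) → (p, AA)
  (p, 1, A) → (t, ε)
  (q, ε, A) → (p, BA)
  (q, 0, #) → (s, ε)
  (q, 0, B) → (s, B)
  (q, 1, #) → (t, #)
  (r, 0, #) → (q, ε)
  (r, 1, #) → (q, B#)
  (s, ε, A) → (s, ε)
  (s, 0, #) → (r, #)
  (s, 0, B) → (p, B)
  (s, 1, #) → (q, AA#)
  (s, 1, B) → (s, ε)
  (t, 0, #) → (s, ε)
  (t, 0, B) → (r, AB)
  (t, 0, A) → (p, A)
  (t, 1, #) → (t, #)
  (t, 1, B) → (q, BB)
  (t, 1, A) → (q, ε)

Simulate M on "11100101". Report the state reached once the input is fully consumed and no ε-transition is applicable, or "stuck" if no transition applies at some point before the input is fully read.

(p, 11100101, #)
  ε-move, top #: go to s, push B# → (s, 11100101, B#)
  read 1, top B: go to s, push ε → (s, 1100101, #)
  read 1, top #: go to q, push AA# → (q, 100101, AA#)
  ε-move, top A: go to p, push BA → (p, 100101, BAA#)
  read 1, top B: go to p, push AA → (p, 00101, AAAA#)
  read 0, top A: go to s, push ε → (s, 0101, AAA#)
  ε-move, top A: go to s, push ε → (s, 0101, AA#)
  ε-move, top A: go to s, push ε → (s, 0101, A#)
  ε-move, top A: go to s, push ε → (s, 0101, #)
  read 0, top #: go to r, push # → (r, 101, #)
  read 1, top #: go to q, push B# → (q, 01, B#)
  read 0, top B: go to s, push B → (s, 1, B#)
  read 1, top B: go to s, push ε → (s, ε, #)
All input consumed; M is in state s.

s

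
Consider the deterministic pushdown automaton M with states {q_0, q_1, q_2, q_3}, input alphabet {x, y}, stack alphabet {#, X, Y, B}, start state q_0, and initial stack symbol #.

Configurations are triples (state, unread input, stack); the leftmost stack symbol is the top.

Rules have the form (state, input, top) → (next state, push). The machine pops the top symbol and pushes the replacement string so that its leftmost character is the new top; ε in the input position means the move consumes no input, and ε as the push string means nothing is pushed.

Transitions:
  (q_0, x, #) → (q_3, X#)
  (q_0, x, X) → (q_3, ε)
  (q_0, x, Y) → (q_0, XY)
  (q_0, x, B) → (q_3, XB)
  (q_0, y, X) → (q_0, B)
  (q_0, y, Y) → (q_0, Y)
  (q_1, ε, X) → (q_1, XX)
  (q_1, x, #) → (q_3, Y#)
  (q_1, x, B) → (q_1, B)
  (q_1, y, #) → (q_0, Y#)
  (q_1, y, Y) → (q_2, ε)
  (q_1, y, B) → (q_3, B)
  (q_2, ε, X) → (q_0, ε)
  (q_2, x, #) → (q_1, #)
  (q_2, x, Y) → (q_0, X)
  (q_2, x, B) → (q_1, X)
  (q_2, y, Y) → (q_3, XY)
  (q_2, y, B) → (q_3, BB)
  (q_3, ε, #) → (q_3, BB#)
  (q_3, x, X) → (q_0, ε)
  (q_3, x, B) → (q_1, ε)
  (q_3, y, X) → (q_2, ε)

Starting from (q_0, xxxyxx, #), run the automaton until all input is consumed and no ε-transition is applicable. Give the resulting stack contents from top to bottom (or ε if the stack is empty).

Y#

(q_0, xxxyxx, #) ⊢ (q_3, xxyxx, X#) ⊢ (q_0, xyxx, #) ⊢ (q_3, yxx, X#) ⊢ (q_2, xx, #) ⊢ (q_1, x, #) ⊢ (q_3, ε, Y#)
All input consumed in state q_3 with stack Y#.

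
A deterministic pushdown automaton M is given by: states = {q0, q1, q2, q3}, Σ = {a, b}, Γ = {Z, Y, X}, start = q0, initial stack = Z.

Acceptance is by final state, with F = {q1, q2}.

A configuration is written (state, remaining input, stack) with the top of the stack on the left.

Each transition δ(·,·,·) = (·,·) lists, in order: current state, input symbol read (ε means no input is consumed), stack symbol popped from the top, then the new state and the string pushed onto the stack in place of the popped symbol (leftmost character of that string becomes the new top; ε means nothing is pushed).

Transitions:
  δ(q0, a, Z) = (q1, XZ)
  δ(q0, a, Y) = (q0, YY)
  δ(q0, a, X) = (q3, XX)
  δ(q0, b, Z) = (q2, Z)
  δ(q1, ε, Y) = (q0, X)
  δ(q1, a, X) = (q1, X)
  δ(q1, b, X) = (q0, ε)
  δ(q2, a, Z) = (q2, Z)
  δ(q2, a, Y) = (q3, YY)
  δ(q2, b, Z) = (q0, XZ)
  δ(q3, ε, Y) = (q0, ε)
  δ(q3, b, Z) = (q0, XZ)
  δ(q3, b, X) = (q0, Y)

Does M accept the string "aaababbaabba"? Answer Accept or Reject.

Reject

(q0, aaababbaabba, Z)
  read a, top Z: go to q1, push XZ → (q1, aababbaabba, XZ)
  read a, top X: go to q1, push X → (q1, ababbaabba, XZ)
  read a, top X: go to q1, push X → (q1, babbaabba, XZ)
  read b, top X: go to q0, push ε → (q0, abbaabba, Z)
  read a, top Z: go to q1, push XZ → (q1, bbaabba, XZ)
  read b, top X: go to q0, push ε → (q0, baabba, Z)
  read b, top Z: go to q2, push Z → (q2, aabba, Z)
  read a, top Z: go to q2, push Z → (q2, abba, Z)
  read a, top Z: go to q2, push Z → (q2, bba, Z)
  read b, top Z: go to q0, push XZ → (q0, ba, XZ)
No transition applies at (q0, ba, XZ); input not fully consumed.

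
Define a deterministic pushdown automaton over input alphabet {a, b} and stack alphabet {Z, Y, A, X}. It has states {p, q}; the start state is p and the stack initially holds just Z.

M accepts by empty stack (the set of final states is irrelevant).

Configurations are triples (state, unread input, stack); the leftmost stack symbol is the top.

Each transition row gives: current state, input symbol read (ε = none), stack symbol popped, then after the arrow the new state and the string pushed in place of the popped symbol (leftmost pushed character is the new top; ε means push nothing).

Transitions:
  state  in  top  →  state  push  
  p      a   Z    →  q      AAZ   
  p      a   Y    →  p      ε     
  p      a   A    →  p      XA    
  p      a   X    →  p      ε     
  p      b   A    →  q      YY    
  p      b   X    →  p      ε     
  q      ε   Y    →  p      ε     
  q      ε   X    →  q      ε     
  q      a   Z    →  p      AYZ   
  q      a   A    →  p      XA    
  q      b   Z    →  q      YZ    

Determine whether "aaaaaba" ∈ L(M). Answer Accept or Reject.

(p, aaaaaba, Z) ⊢ (q, aaaaba, AAZ) ⊢ (p, aaaba, XAAZ) ⊢ (p, aaba, AAZ) ⊢ (p, aba, XAAZ) ⊢ (p, ba, AAZ) ⊢ (q, a, YYAZ) ⊢ (p, a, YAZ) ⊢ (p, ε, AZ)
All input consumed; stack is AZ, not empty, and no further ε-move applies.

Reject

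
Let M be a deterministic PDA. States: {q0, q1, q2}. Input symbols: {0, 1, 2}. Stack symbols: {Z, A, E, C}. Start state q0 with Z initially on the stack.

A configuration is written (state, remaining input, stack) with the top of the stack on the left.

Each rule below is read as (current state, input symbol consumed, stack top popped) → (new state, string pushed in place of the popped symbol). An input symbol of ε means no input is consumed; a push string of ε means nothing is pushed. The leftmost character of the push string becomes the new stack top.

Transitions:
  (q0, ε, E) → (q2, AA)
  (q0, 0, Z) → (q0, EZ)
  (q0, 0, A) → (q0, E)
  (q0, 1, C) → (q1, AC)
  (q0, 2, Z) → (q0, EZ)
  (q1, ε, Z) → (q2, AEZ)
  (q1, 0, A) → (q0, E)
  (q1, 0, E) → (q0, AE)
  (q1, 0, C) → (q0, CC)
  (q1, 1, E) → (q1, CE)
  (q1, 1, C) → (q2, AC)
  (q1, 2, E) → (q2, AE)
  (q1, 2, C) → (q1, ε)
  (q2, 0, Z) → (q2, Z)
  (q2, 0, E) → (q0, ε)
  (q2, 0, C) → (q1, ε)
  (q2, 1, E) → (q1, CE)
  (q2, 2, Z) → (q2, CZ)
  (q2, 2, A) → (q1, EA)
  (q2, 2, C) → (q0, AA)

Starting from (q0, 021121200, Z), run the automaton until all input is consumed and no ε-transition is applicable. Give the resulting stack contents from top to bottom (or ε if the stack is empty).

(q0, 021121200, Z)
  read 0, top Z: go to q0, push EZ → (q0, 21121200, EZ)
  ε-move, top E: go to q2, push AA → (q2, 21121200, AAZ)
  read 2, top A: go to q1, push EA → (q1, 1121200, EAAZ)
  read 1, top E: go to q1, push CE → (q1, 121200, CEAAZ)
  read 1, top C: go to q2, push AC → (q2, 21200, ACEAAZ)
  read 2, top A: go to q1, push EA → (q1, 1200, EACEAAZ)
  read 1, top E: go to q1, push CE → (q1, 200, CEACEAAZ)
  read 2, top C: go to q1, push ε → (q1, 00, EACEAAZ)
  read 0, top E: go to q0, push AE → (q0, 0, AEACEAAZ)
  read 0, top A: go to q0, push E → (q0, ε, EEACEAAZ)
  ε-move, top E: go to q2, push AA → (q2, ε, AAEACEAAZ)
All input consumed in state q2 with stack AAEACEAAZ.

AAEACEAAZ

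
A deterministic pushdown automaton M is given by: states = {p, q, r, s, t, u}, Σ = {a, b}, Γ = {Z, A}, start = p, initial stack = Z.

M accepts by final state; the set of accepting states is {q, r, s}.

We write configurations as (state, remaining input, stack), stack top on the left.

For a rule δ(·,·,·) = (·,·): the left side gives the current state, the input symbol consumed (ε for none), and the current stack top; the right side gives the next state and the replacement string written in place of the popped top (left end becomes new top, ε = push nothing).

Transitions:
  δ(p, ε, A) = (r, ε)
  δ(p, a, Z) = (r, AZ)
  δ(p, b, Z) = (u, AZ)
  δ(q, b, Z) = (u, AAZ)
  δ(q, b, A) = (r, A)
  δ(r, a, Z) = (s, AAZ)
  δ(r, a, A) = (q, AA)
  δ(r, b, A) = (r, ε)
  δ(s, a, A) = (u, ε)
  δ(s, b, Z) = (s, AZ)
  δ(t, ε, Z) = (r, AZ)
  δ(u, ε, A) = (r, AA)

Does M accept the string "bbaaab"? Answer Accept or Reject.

(p, bbaaab, Z) ⊢ (u, baaab, AZ) ⊢ (r, baaab, AAZ) ⊢ (r, aaab, AZ) ⊢ (q, aab, AAZ)
No transition applies at (q, aab, AAZ); input not fully consumed.

Reject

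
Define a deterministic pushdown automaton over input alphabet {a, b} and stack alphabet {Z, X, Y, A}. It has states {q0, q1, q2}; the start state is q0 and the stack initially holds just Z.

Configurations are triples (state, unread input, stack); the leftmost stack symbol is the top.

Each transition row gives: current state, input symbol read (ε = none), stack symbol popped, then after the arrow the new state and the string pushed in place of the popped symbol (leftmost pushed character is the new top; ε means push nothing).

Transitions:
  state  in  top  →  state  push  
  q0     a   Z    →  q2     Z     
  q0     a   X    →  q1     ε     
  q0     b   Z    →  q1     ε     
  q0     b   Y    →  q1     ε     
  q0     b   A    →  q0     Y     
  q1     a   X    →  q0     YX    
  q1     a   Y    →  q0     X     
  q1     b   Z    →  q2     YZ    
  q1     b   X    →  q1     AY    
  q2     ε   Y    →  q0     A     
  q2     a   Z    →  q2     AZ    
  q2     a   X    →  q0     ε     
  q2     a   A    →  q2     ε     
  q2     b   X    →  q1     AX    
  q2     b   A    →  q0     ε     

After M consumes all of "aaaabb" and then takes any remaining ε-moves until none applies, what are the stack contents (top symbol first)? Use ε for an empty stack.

(q0, aaaabb, Z)
  read a, top Z: go to q2, push Z → (q2, aaabb, Z)
  read a, top Z: go to q2, push AZ → (q2, aabb, AZ)
  read a, top A: go to q2, push ε → (q2, abb, Z)
  read a, top Z: go to q2, push AZ → (q2, bb, AZ)
  read b, top A: go to q0, push ε → (q0, b, Z)
  read b, top Z: go to q1, push ε → (q1, ε, ε)
All input consumed in state q1 with stack ε.

ε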